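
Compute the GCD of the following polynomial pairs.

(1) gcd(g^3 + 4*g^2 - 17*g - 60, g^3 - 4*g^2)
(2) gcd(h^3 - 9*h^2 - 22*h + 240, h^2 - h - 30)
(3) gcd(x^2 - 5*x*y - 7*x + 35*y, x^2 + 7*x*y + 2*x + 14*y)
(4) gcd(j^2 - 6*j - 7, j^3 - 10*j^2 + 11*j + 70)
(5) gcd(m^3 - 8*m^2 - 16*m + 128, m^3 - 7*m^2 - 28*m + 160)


(1) = g - 4
(2) = h^2 - h - 30
(3) = 1
(4) = j - 7
(5) = gcd((m - 8)*(m - 4)*(m + 4), (m - 8)*(m - 4)*(m + 5)) = m^2 - 12*m + 32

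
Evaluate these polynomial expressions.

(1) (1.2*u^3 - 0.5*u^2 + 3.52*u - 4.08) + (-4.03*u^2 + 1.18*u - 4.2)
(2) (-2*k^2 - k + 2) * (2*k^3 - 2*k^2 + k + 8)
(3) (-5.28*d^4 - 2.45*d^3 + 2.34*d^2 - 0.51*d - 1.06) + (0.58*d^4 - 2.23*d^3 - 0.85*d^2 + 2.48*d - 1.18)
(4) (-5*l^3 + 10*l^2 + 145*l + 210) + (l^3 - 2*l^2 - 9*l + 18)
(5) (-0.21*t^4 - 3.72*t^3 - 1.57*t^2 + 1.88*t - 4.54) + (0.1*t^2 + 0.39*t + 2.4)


(1) = 1.2*u^3 - 4.53*u^2 + 4.7*u - 8.28
(2) = -4*k^5 + 2*k^4 + 4*k^3 - 21*k^2 - 6*k + 16
(3) = -4.7*d^4 - 4.68*d^3 + 1.49*d^2 + 1.97*d - 2.24
(4) = -4*l^3 + 8*l^2 + 136*l + 228
(5) = -0.21*t^4 - 3.72*t^3 - 1.47*t^2 + 2.27*t - 2.14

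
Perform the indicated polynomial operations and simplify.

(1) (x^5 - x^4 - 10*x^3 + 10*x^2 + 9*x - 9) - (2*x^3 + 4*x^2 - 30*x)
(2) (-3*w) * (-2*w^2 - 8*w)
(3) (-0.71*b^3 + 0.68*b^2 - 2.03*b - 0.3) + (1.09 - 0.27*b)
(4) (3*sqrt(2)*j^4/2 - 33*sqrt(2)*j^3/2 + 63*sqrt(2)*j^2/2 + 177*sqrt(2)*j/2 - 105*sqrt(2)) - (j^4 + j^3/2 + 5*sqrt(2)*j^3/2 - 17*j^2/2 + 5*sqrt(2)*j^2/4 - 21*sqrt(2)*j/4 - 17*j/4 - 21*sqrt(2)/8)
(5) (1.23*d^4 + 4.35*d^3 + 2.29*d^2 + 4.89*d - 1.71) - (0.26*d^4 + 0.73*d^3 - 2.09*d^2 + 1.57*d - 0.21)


(1) = x^5 - x^4 - 12*x^3 + 6*x^2 + 39*x - 9
(2) = 6*w^3 + 24*w^2
(3) = -0.71*b^3 + 0.68*b^2 - 2.3*b + 0.79
(4) = -j^4 + 3*sqrt(2)*j^4/2 - 19*sqrt(2)*j^3 - j^3/2 + 17*j^2/2 + 121*sqrt(2)*j^2/4 + 17*j/4 + 375*sqrt(2)*j/4 - 819*sqrt(2)/8
(5) = 0.97*d^4 + 3.62*d^3 + 4.38*d^2 + 3.32*d - 1.5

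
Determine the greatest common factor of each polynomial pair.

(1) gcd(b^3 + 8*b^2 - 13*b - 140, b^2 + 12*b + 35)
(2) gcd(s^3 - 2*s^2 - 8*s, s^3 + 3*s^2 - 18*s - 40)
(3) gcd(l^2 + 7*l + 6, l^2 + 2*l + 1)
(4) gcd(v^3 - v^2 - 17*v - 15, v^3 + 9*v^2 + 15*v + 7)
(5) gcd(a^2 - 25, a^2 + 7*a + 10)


(1) = gcd((b - 4)*(b + 5)*(b + 7), (b + 5)*(b + 7)) = b^2 + 12*b + 35
(2) = s^2 - 2*s - 8
(3) = l + 1
(4) = gcd((v - 5)*(v + 1)*(v + 3), (v + 1)^2*(v + 7)) = v + 1
(5) = a + 5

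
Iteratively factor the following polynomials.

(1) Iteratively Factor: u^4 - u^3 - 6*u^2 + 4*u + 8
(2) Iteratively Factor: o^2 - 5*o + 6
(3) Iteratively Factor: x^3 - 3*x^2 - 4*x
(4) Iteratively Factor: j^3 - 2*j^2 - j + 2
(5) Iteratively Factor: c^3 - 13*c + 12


(1) = (u - 2)*(u^3 + u^2 - 4*u - 4) = (u - 2)*(u + 1)*(u^2 - 4) = (u - 2)^2*(u + 1)*(u + 2)
(2) = (o - 3)*(o - 2)
(3) = (x + 1)*(x^2 - 4*x) = (x - 4)*(x + 1)*(x)
(4) = (j + 1)*(j^2 - 3*j + 2) = (j - 2)*(j + 1)*(j - 1)
(5) = (c - 3)*(c^2 + 3*c - 4) = (c - 3)*(c + 4)*(c - 1)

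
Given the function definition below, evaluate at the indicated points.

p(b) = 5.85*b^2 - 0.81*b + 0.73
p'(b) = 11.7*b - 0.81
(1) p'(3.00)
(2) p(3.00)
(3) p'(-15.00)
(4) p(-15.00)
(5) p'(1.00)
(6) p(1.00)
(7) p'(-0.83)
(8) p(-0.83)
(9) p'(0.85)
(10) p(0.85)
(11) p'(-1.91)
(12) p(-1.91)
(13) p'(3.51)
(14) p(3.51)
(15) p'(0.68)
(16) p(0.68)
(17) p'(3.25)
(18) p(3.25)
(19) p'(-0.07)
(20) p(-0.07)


(1) = 34.29
(2) = 50.95
(3) = -176.31
(4) = 1329.13
(5) = 10.89
(6) = 5.77
(7) = -10.52
(8) = 5.43
(9) = 9.13
(10) = 4.27
(11) = -23.16
(12) = 23.62
(13) = 40.26
(14) = 69.96
(15) = 7.15
(16) = 2.88
(17) = 37.21
(18) = 59.89
(19) = -1.63
(20) = 0.82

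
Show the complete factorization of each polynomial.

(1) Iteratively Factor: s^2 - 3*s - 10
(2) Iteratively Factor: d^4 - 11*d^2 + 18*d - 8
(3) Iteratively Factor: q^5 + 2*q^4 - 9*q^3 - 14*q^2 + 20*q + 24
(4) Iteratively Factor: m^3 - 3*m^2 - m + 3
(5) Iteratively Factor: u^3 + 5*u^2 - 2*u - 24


(1) = (s + 2)*(s - 5)
(2) = (d - 1)*(d^3 + d^2 - 10*d + 8) = (d - 2)*(d - 1)*(d^2 + 3*d - 4) = (d - 2)*(d - 1)*(d + 4)*(d - 1)
(3) = (q - 2)*(q^4 + 4*q^3 - q^2 - 16*q - 12) = (q - 2)*(q + 1)*(q^3 + 3*q^2 - 4*q - 12) = (q - 2)^2*(q + 1)*(q^2 + 5*q + 6) = (q - 2)^2*(q + 1)*(q + 3)*(q + 2)
(4) = (m - 1)*(m^2 - 2*m - 3) = (m - 1)*(m + 1)*(m - 3)
(5) = (u + 4)*(u^2 + u - 6) = (u - 2)*(u + 4)*(u + 3)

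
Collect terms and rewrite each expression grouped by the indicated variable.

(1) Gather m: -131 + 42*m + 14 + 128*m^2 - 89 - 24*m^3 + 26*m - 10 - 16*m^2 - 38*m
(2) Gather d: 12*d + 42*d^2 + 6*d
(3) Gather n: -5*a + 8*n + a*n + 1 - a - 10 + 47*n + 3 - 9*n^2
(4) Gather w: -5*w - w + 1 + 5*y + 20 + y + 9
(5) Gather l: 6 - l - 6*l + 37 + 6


(1) = -24*m^3 + 112*m^2 + 30*m - 216
(2) = 42*d^2 + 18*d
(3) = -6*a - 9*n^2 + n*(a + 55) - 6
(4) = -6*w + 6*y + 30
(5) = 49 - 7*l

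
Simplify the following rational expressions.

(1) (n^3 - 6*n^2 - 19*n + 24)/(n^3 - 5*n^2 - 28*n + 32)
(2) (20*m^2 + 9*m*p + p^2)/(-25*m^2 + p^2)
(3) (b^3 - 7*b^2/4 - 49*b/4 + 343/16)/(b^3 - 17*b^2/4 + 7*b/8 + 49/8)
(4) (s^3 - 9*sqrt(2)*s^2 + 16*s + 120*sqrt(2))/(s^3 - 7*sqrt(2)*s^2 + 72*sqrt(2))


(1) = (n + 3)/(n + 4)
(2) = (4*m + p)/(-5*m + p)
(3) = (2*b + 7)/(2*b + 2)
(4) = (s - 5*sqrt(2))/(s - 3*sqrt(2))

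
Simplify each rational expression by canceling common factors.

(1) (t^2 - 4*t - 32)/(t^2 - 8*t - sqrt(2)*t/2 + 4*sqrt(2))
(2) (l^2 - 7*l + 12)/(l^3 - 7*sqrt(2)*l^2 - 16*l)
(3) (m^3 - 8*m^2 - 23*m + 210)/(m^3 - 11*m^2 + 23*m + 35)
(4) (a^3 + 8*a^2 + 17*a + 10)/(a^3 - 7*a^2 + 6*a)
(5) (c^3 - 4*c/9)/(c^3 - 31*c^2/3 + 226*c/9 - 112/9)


(1) = (2*t + 8)/(2*t - sqrt(2))
(2) = (l^2 - 7*l + 12)/(l^3 - 7*sqrt(2)*l^2 - 16*l)
(3) = (m^2 - m - 30)/(m^2 - 4*m - 5)
(4) = (a^3 + 8*a^2 + 17*a + 10)/(a^3 - 7*a^2 + 6*a)
(5) = (3*c^2 + 2*c)/(3*c^2 - 29*c + 56)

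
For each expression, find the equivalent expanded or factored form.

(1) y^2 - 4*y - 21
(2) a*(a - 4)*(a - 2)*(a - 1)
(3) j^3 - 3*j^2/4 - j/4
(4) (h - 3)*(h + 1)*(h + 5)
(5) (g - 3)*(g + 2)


(1) = (y - 7)*(y + 3)
(2) = a^4 - 7*a^3 + 14*a^2 - 8*a
(3) = j*(j - 1)*(j + 1/4)
(4) = h^3 + 3*h^2 - 13*h - 15
(5) = g^2 - g - 6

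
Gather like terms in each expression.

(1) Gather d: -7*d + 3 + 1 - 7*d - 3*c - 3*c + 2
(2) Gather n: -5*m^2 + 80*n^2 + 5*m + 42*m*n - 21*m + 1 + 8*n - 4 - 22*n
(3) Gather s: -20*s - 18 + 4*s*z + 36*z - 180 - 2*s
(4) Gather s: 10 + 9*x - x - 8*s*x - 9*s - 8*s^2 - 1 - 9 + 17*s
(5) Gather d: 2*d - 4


(1) = -6*c - 14*d + 6
(2) = -5*m^2 - 16*m + 80*n^2 + n*(42*m - 14) - 3
(3) = s*(4*z - 22) + 36*z - 198
(4) = -8*s^2 + s*(8 - 8*x) + 8*x
(5) = 2*d - 4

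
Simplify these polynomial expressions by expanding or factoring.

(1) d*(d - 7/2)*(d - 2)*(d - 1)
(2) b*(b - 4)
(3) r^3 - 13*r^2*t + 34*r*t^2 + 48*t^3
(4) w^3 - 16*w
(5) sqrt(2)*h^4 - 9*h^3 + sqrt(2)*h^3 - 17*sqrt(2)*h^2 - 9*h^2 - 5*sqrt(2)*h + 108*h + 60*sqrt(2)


(1) = d^4 - 13*d^3/2 + 25*d^2/2 - 7*d
(2) = b^2 - 4*b
(3) = (r - 8*t)*(r - 6*t)*(r + t)
(4) = w*(w - 4)*(w + 4)
(5) = (h - 3)*(h + 4)*(h - 5*sqrt(2))*(sqrt(2)*h + 1)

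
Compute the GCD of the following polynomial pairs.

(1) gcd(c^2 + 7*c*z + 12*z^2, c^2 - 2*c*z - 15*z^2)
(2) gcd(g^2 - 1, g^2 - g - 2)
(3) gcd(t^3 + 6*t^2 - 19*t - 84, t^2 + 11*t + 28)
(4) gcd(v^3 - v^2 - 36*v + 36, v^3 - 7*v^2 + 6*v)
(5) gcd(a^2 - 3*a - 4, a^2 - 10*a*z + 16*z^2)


(1) = gcd((c + 3*z)*(c + 4*z), (c - 5*z)*(c + 3*z)) = c + 3*z
(2) = gcd((g - 1)*(g + 1), (g - 2)*(g + 1)) = g + 1
(3) = t + 7
(4) = v^2 - 7*v + 6
(5) = 1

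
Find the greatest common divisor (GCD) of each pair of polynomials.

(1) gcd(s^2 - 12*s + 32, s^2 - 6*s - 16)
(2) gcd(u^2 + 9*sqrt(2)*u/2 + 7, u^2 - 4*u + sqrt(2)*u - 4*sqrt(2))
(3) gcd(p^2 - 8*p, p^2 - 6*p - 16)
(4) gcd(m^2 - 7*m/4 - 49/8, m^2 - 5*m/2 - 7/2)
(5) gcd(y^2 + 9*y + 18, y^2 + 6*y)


(1) = s - 8
(2) = u + sqrt(2)
(3) = gcd(p*(p - 8), (p - 8)*(p + 2)) = p - 8
(4) = m - 7/2
(5) = gcd((y + 3)*(y + 6), y*(y + 6)) = y + 6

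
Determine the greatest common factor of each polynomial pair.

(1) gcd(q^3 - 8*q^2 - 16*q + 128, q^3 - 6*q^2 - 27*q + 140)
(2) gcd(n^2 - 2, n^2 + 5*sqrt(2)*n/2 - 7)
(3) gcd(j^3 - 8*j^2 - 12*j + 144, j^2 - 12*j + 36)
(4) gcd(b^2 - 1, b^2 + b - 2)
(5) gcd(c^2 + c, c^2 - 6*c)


(1) = q - 4
(2) = n - sqrt(2)
(3) = gcd((j - 6)^2*(j + 4), (j - 6)^2) = j^2 - 12*j + 36
(4) = b - 1
(5) = c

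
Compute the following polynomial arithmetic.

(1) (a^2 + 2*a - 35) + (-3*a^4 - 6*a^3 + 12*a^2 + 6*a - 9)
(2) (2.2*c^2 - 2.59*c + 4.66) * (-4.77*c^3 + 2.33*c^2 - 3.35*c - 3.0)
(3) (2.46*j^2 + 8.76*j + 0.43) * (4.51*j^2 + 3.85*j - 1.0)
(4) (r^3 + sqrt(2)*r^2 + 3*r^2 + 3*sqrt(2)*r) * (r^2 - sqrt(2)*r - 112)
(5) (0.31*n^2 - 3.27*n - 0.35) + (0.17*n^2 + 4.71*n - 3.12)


(1) = -3*a^4 - 6*a^3 + 13*a^2 + 8*a - 44
(2) = -10.494*c^5 + 17.4803*c^4 - 35.6329*c^3 + 12.9343*c^2 - 7.841*c - 13.98
(3) = 11.0946*j^4 + 48.9786*j^3 + 33.2053*j^2 - 7.1045*j - 0.43
(4) = r^5 + 3*r^4 - 114*r^3 - 342*r^2 - 112*sqrt(2)*r^2 - 336*sqrt(2)*r
(5) = 0.48*n^2 + 1.44*n - 3.47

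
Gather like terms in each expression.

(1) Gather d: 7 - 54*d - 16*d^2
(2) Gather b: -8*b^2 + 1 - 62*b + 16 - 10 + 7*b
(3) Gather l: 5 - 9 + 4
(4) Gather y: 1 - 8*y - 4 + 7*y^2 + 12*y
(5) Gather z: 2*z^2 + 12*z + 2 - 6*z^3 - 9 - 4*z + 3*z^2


(1) = -16*d^2 - 54*d + 7
(2) = -8*b^2 - 55*b + 7
(3) = 0
(4) = 7*y^2 + 4*y - 3
(5) = -6*z^3 + 5*z^2 + 8*z - 7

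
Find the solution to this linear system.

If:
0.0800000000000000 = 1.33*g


Then:
g = 0.06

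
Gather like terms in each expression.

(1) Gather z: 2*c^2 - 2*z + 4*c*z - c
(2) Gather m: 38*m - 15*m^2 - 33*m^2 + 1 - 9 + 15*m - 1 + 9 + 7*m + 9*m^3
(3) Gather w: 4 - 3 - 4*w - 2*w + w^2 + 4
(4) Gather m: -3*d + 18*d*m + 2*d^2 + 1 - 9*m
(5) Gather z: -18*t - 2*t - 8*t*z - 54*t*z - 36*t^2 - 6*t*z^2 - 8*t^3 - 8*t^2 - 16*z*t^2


(1) = 2*c^2 - c + z*(4*c - 2)
(2) = 9*m^3 - 48*m^2 + 60*m
(3) = w^2 - 6*w + 5
(4) = 2*d^2 - 3*d + m*(18*d - 9) + 1
(5) = -8*t^3 - 44*t^2 - 6*t*z^2 - 20*t + z*(-16*t^2 - 62*t)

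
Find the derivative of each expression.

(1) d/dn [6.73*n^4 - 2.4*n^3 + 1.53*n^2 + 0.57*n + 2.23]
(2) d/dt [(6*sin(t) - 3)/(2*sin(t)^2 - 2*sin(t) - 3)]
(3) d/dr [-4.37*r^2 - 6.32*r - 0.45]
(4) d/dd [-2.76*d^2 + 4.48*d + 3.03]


(1) = 26.92*n^3 - 7.2*n^2 + 3.06*n + 0.57
(2) = 6*(2*sin(t) + cos(2*t) - 5)*cos(t)/(2*sin(t) + cos(2*t) + 2)^2
(3) = -8.74*r - 6.32
(4) = 4.48 - 5.52*d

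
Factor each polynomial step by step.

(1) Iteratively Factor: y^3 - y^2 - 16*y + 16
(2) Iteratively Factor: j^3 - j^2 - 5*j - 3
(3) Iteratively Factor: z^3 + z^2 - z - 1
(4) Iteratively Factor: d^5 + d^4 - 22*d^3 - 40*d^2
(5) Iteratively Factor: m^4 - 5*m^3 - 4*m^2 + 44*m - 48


(1) = (y + 4)*(y^2 - 5*y + 4) = (y - 4)*(y + 4)*(y - 1)
(2) = (j - 3)*(j^2 + 2*j + 1) = (j - 3)*(j + 1)*(j + 1)
(3) = (z + 1)*(z^2 - 1) = (z - 1)*(z + 1)*(z + 1)
(4) = (d)*(d^4 + d^3 - 22*d^2 - 40*d) = d*(d - 5)*(d^3 + 6*d^2 + 8*d) = d^2*(d - 5)*(d^2 + 6*d + 8) = d^2*(d - 5)*(d + 4)*(d + 2)
(5) = (m - 2)*(m^3 - 3*m^2 - 10*m + 24) = (m - 2)*(m + 3)*(m^2 - 6*m + 8) = (m - 2)^2*(m + 3)*(m - 4)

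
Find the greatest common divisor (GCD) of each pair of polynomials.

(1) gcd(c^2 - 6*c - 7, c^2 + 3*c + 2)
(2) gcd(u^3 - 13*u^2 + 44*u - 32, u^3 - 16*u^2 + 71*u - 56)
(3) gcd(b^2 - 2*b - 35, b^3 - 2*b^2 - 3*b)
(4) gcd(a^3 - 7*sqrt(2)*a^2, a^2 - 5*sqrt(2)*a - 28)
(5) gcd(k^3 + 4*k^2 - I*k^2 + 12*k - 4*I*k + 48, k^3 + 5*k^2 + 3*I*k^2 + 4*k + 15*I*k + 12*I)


(1) = c + 1
(2) = u^2 - 9*u + 8
(3) = 1
(4) = gcd(a^2*(a - 7*sqrt(2)), (a - 7*sqrt(2))*(a + 2*sqrt(2))) = a - 7*sqrt(2)
(5) = gcd((k + 4)*(k - 4*I)*(k + 3*I), (k + 1)*(k + 4)*(k + 3*I)) = k^2 + k*(4 + 3*I) + 12*I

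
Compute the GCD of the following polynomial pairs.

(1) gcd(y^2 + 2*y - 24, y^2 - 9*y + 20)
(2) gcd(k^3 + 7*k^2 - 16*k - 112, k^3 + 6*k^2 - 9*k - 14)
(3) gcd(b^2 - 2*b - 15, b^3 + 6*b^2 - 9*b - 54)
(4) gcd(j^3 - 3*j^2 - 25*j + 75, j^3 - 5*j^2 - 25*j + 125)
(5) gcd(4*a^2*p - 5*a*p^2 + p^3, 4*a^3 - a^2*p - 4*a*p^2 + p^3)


(1) = y - 4
(2) = k + 7
(3) = gcd((b - 5)*(b + 3), (b - 3)*(b + 3)*(b + 6)) = b + 3
(4) = j^2 - 25
(5) = gcd(p*(-4*a + p)*(-a + p), (-4*a + p)*(-a + p)*(a + p)) = 4*a^2 - 5*a*p + p^2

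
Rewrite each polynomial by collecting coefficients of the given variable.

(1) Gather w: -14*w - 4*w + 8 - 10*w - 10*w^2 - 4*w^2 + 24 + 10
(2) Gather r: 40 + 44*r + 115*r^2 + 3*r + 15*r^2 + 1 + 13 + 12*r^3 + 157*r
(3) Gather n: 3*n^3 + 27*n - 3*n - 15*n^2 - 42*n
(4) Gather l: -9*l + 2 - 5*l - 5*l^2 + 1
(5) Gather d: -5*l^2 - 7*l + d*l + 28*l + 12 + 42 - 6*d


(1) = -14*w^2 - 28*w + 42
(2) = 12*r^3 + 130*r^2 + 204*r + 54
(3) = 3*n^3 - 15*n^2 - 18*n
(4) = -5*l^2 - 14*l + 3
(5) = d*(l - 6) - 5*l^2 + 21*l + 54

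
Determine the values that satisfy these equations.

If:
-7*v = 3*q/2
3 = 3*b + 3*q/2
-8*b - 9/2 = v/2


Then:
b = -12/23
q = 70/23
v = -15/23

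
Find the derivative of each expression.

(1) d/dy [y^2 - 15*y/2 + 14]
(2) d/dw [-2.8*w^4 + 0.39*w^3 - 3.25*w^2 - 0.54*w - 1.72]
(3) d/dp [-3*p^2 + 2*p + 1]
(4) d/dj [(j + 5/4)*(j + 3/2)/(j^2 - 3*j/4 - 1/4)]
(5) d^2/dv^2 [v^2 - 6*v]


(1) = 2*y - 15/2
(2) = -11.2*w^3 + 1.17*w^2 - 6.5*w - 0.54
(3) = 2 - 6*p
(4) = (-112*j^2 - 136*j + 23)/(2*(16*j^4 - 24*j^3 + j^2 + 6*j + 1))
(5) = 2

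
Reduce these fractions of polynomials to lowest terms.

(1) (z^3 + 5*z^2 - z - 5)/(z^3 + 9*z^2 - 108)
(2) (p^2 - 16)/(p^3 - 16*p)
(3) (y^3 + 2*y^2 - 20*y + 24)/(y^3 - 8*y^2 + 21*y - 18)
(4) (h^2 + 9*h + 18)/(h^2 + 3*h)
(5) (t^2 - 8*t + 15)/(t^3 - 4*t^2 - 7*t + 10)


(1) = (z^3 + 5*z^2 - z - 5)/(z^3 + 9*z^2 - 108)
(2) = 1/p
(3) = (y^2 + 4*y - 12)/(y^2 - 6*y + 9)
(4) = (h + 6)/h
(5) = (t - 3)/(t^2 + t - 2)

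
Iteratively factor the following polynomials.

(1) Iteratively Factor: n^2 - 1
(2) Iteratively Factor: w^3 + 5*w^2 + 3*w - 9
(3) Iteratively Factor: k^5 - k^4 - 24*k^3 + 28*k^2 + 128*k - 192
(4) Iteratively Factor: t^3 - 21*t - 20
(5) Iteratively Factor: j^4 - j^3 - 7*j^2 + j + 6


(1) = (n + 1)*(n - 1)
(2) = (w + 3)*(w^2 + 2*w - 3) = (w + 3)^2*(w - 1)
(3) = (k - 4)*(k^4 + 3*k^3 - 12*k^2 - 20*k + 48) = (k - 4)*(k + 3)*(k^3 - 12*k + 16) = (k - 4)*(k - 2)*(k + 3)*(k^2 + 2*k - 8) = (k - 4)*(k - 2)*(k + 3)*(k + 4)*(k - 2)
(4) = (t + 4)*(t^2 - 4*t - 5) = (t + 1)*(t + 4)*(t - 5)
(5) = (j + 2)*(j^3 - 3*j^2 - j + 3) = (j - 1)*(j + 2)*(j^2 - 2*j - 3) = (j - 3)*(j - 1)*(j + 2)*(j + 1)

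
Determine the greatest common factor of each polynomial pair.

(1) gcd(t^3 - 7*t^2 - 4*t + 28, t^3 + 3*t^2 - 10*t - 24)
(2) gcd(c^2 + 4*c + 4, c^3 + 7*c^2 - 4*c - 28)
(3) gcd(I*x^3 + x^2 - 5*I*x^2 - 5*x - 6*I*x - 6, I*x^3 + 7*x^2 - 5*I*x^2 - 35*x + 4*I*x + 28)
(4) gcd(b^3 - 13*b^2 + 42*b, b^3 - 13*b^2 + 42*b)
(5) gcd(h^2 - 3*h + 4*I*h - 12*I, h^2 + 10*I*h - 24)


(1) = gcd((t - 7)*(t - 2)*(t + 2), (t - 3)*(t + 2)*(t + 4)) = t + 2
(2) = gcd((c + 2)^2, (c - 2)*(c + 2)*(c + 7)) = c + 2
(3) = 1
(4) = b^3 - 13*b^2 + 42*b
(5) = h + 4*I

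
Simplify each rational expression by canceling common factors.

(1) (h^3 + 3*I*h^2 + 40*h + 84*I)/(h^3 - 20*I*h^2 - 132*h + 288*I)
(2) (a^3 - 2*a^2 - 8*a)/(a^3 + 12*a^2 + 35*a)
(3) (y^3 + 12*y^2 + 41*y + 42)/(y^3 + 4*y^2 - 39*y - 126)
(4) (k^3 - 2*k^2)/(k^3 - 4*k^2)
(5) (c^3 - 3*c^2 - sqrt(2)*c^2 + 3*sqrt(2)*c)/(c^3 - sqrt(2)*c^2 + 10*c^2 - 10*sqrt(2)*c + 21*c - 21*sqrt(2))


(1) = (h^2 + 9*I*h - 14)/(h^2 - 14*I*h - 48)
(2) = (a^2 - 2*a - 8)/(a^2 + 12*a + 35)
(3) = (y + 2)/(y - 6)
(4) = (k - 2)/(k - 4)
(5) = (c^2 - 3*c)/(c^2 + 10*c + 21)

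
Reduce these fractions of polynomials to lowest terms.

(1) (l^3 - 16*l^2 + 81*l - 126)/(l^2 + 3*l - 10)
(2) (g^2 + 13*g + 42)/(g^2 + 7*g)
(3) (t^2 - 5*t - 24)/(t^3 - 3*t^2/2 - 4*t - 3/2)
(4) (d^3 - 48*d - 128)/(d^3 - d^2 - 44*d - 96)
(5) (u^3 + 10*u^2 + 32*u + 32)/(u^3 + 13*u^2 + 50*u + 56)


(1) = (l^3 - 16*l^2 + 81*l - 126)/(l^2 + 3*l - 10)
(2) = (g + 6)/g
(3) = (2*t^2 - 10*t - 48)/(2*t^3 - 3*t^2 - 8*t - 3)
(4) = (d + 4)/(d + 3)
(5) = (u + 4)/(u + 7)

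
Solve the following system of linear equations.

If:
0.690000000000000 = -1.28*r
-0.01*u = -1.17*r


Then:
r = -0.54
u = -63.07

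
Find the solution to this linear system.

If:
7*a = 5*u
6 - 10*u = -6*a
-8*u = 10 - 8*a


Then:
No Solution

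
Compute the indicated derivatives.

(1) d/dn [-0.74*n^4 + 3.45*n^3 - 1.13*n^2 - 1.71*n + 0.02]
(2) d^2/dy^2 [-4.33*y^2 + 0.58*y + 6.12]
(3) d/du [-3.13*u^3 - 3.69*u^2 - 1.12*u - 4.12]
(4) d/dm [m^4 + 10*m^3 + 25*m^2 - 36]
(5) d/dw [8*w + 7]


(1) = -2.96*n^3 + 10.35*n^2 - 2.26*n - 1.71
(2) = -8.66000000000000
(3) = -9.39*u^2 - 7.38*u - 1.12
(4) = 2*m*(2*m^2 + 15*m + 25)
(5) = 8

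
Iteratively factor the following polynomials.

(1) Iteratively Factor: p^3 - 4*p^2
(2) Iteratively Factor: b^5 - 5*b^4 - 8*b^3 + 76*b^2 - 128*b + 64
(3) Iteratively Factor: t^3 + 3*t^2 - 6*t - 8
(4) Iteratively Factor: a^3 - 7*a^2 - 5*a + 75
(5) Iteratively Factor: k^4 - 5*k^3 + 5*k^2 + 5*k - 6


(1) = (p)*(p^2 - 4*p) = p^2*(p - 4)
(2) = (b - 2)*(b^4 - 3*b^3 - 14*b^2 + 48*b - 32) = (b - 2)^2*(b^3 - b^2 - 16*b + 16) = (b - 4)*(b - 2)^2*(b^2 + 3*b - 4) = (b - 4)*(b - 2)^2*(b - 1)*(b + 4)
(3) = (t + 4)*(t^2 - t - 2) = (t - 2)*(t + 4)*(t + 1)
(4) = (a - 5)*(a^2 - 2*a - 15) = (a - 5)^2*(a + 3)
(5) = (k - 3)*(k^3 - 2*k^2 - k + 2) = (k - 3)*(k + 1)*(k^2 - 3*k + 2) = (k - 3)*(k - 1)*(k + 1)*(k - 2)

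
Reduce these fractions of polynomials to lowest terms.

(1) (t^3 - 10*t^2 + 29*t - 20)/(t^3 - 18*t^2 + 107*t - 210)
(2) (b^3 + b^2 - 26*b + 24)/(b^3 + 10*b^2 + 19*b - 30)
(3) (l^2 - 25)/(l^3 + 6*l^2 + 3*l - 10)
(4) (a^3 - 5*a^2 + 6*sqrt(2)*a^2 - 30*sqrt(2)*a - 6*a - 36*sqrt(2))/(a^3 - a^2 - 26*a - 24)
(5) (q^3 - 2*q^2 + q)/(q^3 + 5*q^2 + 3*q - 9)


(1) = (t^2 - 5*t + 4)/(t^2 - 13*t + 42)
(2) = (b - 4)/(b + 5)
(3) = (l - 5)/(l^2 + l - 2)
(4) = (a + 6*sqrt(2))/(a + 4)
(5) = (q^2 - q)/(q^2 + 6*q + 9)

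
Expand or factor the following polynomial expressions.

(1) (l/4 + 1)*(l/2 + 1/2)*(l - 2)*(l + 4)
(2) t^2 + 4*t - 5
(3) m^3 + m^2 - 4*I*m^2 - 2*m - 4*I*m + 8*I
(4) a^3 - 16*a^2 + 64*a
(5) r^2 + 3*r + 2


(1) = l^4/8 + 7*l^3/8 + 3*l^2/4 - 4*l - 4
(2) = (t - 1)*(t + 5)
(3) = (m - 1)*(m + 2)*(m - 4*I)
(4) = a*(a - 8)^2
(5) = (r + 1)*(r + 2)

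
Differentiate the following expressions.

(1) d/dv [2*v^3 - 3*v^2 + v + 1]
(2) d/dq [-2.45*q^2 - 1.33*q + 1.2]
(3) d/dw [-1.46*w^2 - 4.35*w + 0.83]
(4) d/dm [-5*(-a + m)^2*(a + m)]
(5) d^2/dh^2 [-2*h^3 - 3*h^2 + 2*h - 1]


(1) = 6*v^2 - 6*v + 1
(2) = -4.9*q - 1.33
(3) = -2.92*w - 4.35
(4) = 5*(a - m)*(a + 3*m)
(5) = -12*h - 6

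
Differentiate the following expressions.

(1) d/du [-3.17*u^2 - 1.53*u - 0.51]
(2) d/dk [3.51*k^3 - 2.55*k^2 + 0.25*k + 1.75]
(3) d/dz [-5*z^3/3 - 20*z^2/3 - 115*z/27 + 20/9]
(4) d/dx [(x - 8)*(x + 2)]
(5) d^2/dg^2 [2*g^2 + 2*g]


(1) = -6.34*u - 1.53
(2) = 10.53*k^2 - 5.1*k + 0.25
(3) = -5*z^2 - 40*z/3 - 115/27
(4) = 2*x - 6
(5) = 4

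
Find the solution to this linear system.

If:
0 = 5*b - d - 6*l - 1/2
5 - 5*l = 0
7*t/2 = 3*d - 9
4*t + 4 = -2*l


Then:
b = 31/20
d = 5/4
l = 1
t = -3/2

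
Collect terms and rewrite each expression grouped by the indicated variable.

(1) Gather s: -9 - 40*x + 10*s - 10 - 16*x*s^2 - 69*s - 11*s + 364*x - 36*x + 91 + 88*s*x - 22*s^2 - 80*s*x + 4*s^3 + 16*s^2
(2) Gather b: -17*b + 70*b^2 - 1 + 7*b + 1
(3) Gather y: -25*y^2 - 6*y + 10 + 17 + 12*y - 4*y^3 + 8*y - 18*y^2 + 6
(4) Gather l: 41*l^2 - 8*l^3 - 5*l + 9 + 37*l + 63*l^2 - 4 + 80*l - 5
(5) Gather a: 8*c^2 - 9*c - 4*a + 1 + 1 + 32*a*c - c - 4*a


(1) = 4*s^3 + s^2*(-16*x - 6) + s*(8*x - 70) + 288*x + 72
(2) = 70*b^2 - 10*b
(3) = -4*y^3 - 43*y^2 + 14*y + 33
(4) = -8*l^3 + 104*l^2 + 112*l
(5) = a*(32*c - 8) + 8*c^2 - 10*c + 2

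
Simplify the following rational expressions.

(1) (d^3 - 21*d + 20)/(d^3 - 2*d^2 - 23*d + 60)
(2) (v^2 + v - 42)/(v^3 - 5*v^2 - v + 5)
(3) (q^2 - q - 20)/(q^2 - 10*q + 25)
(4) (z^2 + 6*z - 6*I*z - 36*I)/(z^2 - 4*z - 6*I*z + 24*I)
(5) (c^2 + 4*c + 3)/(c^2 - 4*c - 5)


(1) = (d - 1)/(d - 3)
(2) = (v^2 + v - 42)/(v^3 - 5*v^2 - v + 5)
(3) = (q + 4)/(q - 5)
(4) = (z + 6)/(z - 4)
(5) = (c + 3)/(c - 5)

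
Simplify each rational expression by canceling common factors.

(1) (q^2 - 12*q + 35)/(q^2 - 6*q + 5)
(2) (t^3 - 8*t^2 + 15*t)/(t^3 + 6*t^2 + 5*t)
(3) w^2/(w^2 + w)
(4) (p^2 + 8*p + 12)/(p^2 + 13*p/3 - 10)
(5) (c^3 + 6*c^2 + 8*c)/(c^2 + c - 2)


(1) = (q - 7)/(q - 1)
(2) = (t^2 - 8*t + 15)/(t^2 + 6*t + 5)
(3) = w/(w + 1)
(4) = (3*p + 6)/(3*p - 5)
(5) = (c^2 + 4*c)/(c - 1)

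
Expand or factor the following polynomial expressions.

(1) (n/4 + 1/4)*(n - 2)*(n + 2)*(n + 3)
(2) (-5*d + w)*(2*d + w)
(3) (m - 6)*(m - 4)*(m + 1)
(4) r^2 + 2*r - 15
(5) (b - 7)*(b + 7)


(1) = n^4/4 + n^3 - n^2/4 - 4*n - 3
(2) = -10*d^2 - 3*d*w + w^2
(3) = m^3 - 9*m^2 + 14*m + 24
(4) = (r - 3)*(r + 5)
(5) = b^2 - 49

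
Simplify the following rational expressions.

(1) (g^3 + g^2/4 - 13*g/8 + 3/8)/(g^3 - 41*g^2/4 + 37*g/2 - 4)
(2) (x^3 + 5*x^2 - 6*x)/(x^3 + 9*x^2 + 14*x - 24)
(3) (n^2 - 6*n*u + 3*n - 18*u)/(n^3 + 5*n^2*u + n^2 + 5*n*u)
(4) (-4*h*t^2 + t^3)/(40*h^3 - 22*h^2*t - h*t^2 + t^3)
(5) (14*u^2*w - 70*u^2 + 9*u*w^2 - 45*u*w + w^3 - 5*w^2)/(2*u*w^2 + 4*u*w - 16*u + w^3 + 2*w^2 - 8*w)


(1) = (2*g^2 + g - 3)/(2*g^2 - 20*g + 32)
(2) = x/(x + 4)
(3) = (n^2 - 6*n*u + 3*n - 18*u)/(n^3 + 5*n^2*u + n^2 + 5*n*u)
(4) = t^2/(-10*h^2 + 3*h*t + t^2)
(5) = (7*u*w - 35*u + w^2 - 5*w)/(w^2 + 2*w - 8)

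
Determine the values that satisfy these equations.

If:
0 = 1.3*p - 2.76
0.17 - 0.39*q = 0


Then:
p = 2.12
q = 0.44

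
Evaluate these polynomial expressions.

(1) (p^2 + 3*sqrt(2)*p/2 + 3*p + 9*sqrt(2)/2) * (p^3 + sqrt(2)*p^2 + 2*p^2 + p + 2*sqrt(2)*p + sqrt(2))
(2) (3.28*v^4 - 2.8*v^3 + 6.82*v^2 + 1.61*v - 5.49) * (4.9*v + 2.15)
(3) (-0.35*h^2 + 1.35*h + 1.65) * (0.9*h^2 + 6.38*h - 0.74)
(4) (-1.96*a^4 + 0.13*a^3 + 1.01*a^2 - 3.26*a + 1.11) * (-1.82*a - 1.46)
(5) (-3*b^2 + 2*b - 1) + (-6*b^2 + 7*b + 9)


(1) = p^5 + 5*sqrt(2)*p^4/2 + 5*p^4 + 10*p^3 + 25*sqrt(2)*p^3/2 + 18*p^2 + 35*sqrt(2)*p^2/2 + 15*sqrt(2)*p/2 + 21*p + 9
(2) = 16.072*v^5 - 6.668*v^4 + 27.398*v^3 + 22.552*v^2 - 23.4395*v - 11.8035
(3) = -0.315*h^4 - 1.018*h^3 + 10.357*h^2 + 9.528*h - 1.221
(4) = 3.5672*a^5 + 2.625*a^4 - 2.028*a^3 + 4.4586*a^2 + 2.7394*a - 1.6206
(5) = -9*b^2 + 9*b + 8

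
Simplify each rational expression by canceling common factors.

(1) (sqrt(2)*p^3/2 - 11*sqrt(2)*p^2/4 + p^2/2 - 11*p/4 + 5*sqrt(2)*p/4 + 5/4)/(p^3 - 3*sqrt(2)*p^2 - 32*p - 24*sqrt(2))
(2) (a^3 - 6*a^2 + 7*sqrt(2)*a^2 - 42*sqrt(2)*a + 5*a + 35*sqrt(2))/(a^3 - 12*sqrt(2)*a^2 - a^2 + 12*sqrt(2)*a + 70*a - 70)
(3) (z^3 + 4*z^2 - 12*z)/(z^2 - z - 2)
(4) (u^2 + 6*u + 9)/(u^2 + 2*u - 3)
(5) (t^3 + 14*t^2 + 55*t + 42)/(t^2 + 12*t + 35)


(1) = (2*sqrt(2)*p^3 + p^2*(2 - 11*sqrt(2)) + p*(-11 + 5*sqrt(2)) + 5)/(4*p^3 - 12*sqrt(2)*p^2 - 128*p - 96*sqrt(2))
(2) = (a^2 + a*(-5 + 7*sqrt(2)) - 35*sqrt(2))/(a^2 - 12*sqrt(2)*a + 70)
(3) = (z^2 + 6*z)/(z + 1)
(4) = (u + 3)/(u - 1)
(5) = (t^2 + 7*t + 6)/(t + 5)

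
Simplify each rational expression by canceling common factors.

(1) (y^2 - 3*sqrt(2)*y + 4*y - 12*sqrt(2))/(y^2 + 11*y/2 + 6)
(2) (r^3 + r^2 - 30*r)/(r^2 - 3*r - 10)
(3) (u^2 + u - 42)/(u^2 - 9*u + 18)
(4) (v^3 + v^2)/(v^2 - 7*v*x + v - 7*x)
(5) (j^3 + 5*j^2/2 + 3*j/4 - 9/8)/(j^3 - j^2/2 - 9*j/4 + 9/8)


(1) = (2*y - 6*sqrt(2))/(2*y + 3)
(2) = (r^2 + 6*r)/(r + 2)
(3) = (u + 7)/(u - 3)
(4) = -v^2/(-v + 7*x)
(5) = (2*j + 3)/(2*j - 3)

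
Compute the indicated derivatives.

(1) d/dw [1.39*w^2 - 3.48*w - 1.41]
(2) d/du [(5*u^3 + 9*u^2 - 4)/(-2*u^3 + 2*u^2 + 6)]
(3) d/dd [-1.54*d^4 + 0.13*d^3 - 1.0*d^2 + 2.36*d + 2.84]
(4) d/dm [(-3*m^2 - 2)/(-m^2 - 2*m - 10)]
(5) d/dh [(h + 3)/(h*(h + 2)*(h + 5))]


(1) = 2.78*w - 3.48
(2) = u*(14*u^3 + 33*u + 62)/(2*(u^6 - 2*u^5 + u^4 - 6*u^3 + 6*u^2 + 9))
(3) = -6.16*d^3 + 0.39*d^2 - 2.0*d + 2.36
(4) = 2*(3*m^2 + 28*m - 2)/(m^4 + 4*m^3 + 24*m^2 + 40*m + 100)
(5) = 2*(-h^3 - 8*h^2 - 21*h - 15)/(h^2*(h^4 + 14*h^3 + 69*h^2 + 140*h + 100))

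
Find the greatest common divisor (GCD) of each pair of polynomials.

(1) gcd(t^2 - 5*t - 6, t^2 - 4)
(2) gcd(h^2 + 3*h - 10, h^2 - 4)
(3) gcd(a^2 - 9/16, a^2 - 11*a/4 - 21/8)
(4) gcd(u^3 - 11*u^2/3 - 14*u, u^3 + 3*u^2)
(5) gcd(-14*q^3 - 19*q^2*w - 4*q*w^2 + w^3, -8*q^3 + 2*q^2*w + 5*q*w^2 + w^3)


(1) = gcd((t - 6)*(t + 1), (t - 2)*(t + 2)) = 1
(2) = gcd((h - 2)*(h + 5), (h - 2)*(h + 2)) = h - 2
(3) = gcd((a - 3/4)*(a + 3/4), (a - 7/2)*(a + 3/4)) = a + 3/4
(4) = gcd(u*(u - 6)*(u + 7/3), u^2*(u + 3)) = u
(5) = gcd((-7*q + w)*(q + w)*(2*q + w), (-q + w)*(2*q + w)*(4*q + w)) = 2*q + w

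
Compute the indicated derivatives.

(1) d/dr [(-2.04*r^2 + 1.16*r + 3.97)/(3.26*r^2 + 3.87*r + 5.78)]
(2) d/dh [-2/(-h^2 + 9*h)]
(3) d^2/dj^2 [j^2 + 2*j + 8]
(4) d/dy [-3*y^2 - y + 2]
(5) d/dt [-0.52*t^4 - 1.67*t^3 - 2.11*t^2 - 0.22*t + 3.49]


(1) = (-11.6764*r^2 - 49.4668*r - 8.6591)/(10.6276*r^4 + 25.2324*r^3 + 52.6625*r^2 + 44.7372*r + 33.4084)
(2) = 2*(9 - 2*h)/(h^2*(h - 9)^2)
(3) = 2
(4) = -6*y - 1
(5) = -2.08*t^3 - 5.01*t^2 - 4.22*t - 0.22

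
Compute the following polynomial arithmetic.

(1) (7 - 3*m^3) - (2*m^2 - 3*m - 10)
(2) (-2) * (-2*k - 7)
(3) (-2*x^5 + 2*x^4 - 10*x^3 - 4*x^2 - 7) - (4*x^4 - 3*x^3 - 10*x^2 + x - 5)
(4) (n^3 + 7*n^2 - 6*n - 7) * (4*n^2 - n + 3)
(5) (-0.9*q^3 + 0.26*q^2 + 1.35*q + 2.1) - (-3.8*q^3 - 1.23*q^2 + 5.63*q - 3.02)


(1) = -3*m^3 - 2*m^2 + 3*m + 17
(2) = 4*k + 14
(3) = -2*x^5 - 2*x^4 - 7*x^3 + 6*x^2 - x - 2
(4) = 4*n^5 + 27*n^4 - 28*n^3 - n^2 - 11*n - 21
(5) = 2.9*q^3 + 1.49*q^2 - 4.28*q + 5.12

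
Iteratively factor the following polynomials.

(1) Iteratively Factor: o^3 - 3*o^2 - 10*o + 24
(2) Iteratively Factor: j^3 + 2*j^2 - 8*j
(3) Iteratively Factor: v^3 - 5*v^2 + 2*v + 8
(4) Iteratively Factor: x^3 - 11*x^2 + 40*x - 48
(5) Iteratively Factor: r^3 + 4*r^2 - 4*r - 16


(1) = (o + 3)*(o^2 - 6*o + 8) = (o - 2)*(o + 3)*(o - 4)
(2) = (j + 4)*(j^2 - 2*j) = j*(j + 4)*(j - 2)
(3) = (v + 1)*(v^2 - 6*v + 8) = (v - 4)*(v + 1)*(v - 2)
(4) = (x - 4)*(x^2 - 7*x + 12) = (x - 4)*(x - 3)*(x - 4)
(5) = (r + 2)*(r^2 + 2*r - 8) = (r + 2)*(r + 4)*(r - 2)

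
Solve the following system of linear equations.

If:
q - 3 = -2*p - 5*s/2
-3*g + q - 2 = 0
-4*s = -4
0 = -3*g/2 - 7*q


Then:
g = -28/45
p = 11/60
q = 2/15
s = 1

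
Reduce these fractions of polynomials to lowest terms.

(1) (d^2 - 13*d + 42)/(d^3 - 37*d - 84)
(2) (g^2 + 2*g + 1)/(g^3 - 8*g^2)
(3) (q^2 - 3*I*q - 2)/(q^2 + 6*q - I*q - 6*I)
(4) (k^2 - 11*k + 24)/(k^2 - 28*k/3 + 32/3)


(1) = (d - 6)/(d^2 + 7*d + 12)
(2) = (g^2 + 2*g + 1)/(g^3 - 8*g^2)
(3) = (q - 2*I)/(q + 6)
(4) = (3*k - 9)/(3*k - 4)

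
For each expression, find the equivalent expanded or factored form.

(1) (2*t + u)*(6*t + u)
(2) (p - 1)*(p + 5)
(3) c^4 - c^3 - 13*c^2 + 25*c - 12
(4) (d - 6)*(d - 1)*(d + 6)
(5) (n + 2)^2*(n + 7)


(1) = 12*t^2 + 8*t*u + u^2
(2) = p^2 + 4*p - 5
(3) = (c - 3)*(c - 1)^2*(c + 4)
(4) = d^3 - d^2 - 36*d + 36
(5) = n^3 + 11*n^2 + 32*n + 28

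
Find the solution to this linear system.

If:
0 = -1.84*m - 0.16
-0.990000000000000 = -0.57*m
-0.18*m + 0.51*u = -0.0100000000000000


Then:
No Solution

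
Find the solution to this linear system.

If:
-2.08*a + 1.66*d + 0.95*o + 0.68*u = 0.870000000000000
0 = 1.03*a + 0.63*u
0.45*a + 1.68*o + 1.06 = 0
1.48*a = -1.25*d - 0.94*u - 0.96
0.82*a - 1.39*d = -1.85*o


Then:
No Solution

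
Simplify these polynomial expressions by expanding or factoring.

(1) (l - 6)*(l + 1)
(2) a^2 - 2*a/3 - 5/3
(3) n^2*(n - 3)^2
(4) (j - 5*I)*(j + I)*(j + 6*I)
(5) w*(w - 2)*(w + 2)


(1) = l^2 - 5*l - 6
(2) = (a - 5/3)*(a + 1)
(3) = n^4 - 6*n^3 + 9*n^2
(4) = j^3 + 2*I*j^2 + 29*j + 30*I
(5) = w^3 - 4*w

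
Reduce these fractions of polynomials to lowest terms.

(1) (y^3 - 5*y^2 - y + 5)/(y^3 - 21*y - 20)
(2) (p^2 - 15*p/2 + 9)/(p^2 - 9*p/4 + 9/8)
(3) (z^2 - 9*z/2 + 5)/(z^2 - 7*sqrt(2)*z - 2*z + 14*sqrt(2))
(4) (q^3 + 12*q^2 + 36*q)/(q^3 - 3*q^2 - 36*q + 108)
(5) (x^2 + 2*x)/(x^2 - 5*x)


(1) = (y - 1)/(y + 4)
(2) = (4*p - 24)/(4*p - 3)
(3) = (2*z - 5)/(2*z - 14*sqrt(2))
(4) = (q^2 + 6*q)/(q^2 - 9*q + 18)
(5) = (x + 2)/(x - 5)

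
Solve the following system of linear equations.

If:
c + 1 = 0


Then:
c = -1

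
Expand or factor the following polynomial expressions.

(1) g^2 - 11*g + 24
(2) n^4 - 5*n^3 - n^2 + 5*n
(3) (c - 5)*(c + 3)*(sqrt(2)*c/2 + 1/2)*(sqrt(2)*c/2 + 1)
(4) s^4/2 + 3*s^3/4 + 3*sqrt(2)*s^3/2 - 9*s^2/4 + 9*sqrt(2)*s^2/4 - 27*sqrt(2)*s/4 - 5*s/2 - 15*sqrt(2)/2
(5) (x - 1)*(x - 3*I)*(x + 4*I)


(1) = (g - 8)*(g - 3)
(2) = n*(n - 5)*(n - 1)*(n + 1)
(3) = c^4/2 - c^3 + 3*sqrt(2)*c^3/4 - 7*c^2 - 3*sqrt(2)*c^2/2 - 45*sqrt(2)*c/4 - c - 15/2
(4) = (s/2 + 1/2)*(s - 2)*(s + 5/2)*(s + 3*sqrt(2))
(5) = x^3 - x^2 + I*x^2 + 12*x - I*x - 12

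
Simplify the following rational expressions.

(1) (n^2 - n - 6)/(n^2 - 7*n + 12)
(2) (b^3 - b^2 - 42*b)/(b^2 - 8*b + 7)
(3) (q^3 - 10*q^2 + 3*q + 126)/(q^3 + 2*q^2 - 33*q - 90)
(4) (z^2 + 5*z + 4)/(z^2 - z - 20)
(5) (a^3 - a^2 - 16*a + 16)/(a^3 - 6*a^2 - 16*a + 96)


(1) = (n + 2)/(n - 4)
(2) = (b^2 + 6*b)/(b - 1)
(3) = (q - 7)/(q + 5)
(4) = (z + 1)/(z - 5)
(5) = (a - 1)/(a - 6)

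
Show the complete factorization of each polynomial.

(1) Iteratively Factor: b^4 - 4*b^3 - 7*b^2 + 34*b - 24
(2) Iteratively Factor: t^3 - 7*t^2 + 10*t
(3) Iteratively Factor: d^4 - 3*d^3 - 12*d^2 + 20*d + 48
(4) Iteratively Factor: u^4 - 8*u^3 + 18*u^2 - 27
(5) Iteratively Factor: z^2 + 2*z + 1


(1) = (b - 4)*(b^3 - 7*b + 6) = (b - 4)*(b - 1)*(b^2 + b - 6) = (b - 4)*(b - 1)*(b + 3)*(b - 2)
(2) = (t - 2)*(t^2 - 5*t) = (t - 5)*(t - 2)*(t)
(3) = (d - 4)*(d^3 + d^2 - 8*d - 12) = (d - 4)*(d + 2)*(d^2 - d - 6) = (d - 4)*(d - 3)*(d + 2)*(d + 2)
(4) = (u - 3)*(u^3 - 5*u^2 + 3*u + 9) = (u - 3)*(u + 1)*(u^2 - 6*u + 9) = (u - 3)^2*(u + 1)*(u - 3)
(5) = (z + 1)*(z + 1)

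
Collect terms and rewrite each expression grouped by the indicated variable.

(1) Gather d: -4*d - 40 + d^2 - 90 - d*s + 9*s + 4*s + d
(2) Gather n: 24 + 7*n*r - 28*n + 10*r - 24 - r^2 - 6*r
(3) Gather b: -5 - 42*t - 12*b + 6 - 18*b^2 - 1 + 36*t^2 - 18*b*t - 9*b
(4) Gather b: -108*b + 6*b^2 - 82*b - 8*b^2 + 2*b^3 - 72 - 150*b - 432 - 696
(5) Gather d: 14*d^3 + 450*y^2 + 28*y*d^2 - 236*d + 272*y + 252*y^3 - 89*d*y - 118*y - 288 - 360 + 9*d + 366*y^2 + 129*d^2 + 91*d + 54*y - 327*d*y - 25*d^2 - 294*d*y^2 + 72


(1) = d^2 + d*(-s - 3) + 13*s - 130
(2) = n*(7*r - 28) - r^2 + 4*r
(3) = -18*b^2 + b*(-18*t - 21) + 36*t^2 - 42*t
(4) = 2*b^3 - 2*b^2 - 340*b - 1200
(5) = 14*d^3 + d^2*(28*y + 104) + d*(-294*y^2 - 416*y - 136) + 252*y^3 + 816*y^2 + 208*y - 576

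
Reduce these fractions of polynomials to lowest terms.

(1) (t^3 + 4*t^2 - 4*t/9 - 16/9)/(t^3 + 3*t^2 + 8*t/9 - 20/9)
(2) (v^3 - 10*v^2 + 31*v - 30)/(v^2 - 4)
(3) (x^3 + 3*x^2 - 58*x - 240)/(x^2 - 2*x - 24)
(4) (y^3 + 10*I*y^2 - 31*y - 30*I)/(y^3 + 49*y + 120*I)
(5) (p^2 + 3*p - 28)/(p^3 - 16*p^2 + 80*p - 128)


(1) = (3*t^2 + 14*t + 8)/(3*t^2 + 11*t + 10)
(2) = (v^2 - 8*v + 15)/(v + 2)
(3) = (x^3 + 3*x^2 - 58*x - 240)/(x^2 - 2*x - 24)
(4) = (y + 2*I)/(y - 8*I)
(5) = (p + 7)/(p^2 - 12*p + 32)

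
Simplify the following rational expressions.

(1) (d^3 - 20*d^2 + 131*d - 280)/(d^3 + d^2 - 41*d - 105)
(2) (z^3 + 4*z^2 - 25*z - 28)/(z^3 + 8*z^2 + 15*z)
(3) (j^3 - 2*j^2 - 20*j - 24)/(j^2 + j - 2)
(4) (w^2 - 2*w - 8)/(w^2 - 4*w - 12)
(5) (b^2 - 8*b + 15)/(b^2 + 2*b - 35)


(1) = (d^2 - 13*d + 40)/(d^2 + 8*d + 15)
(2) = (z^3 + 4*z^2 - 25*z - 28)/(z^3 + 8*z^2 + 15*z)
(3) = (j^2 - 4*j - 12)/(j - 1)
(4) = (w - 4)/(w - 6)
(5) = (b - 3)/(b + 7)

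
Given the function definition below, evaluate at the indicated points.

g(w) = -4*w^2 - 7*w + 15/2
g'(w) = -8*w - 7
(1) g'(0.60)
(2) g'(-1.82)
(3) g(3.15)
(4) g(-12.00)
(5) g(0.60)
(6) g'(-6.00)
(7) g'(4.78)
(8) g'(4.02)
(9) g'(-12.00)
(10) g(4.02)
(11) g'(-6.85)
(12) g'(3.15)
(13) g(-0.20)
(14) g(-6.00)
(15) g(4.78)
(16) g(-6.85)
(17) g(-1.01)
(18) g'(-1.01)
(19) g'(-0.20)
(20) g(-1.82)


(1) = -11.80
(2) = 7.56
(3) = -54.24
(4) = -484.50
(5) = 1.86
(6) = 41.00
(7) = -45.24
(8) = -39.16
(9) = 89.00
(10) = -85.28
(11) = 47.80
(12) = -32.20
(13) = 8.74
(14) = -94.50
(15) = -117.35
(16) = -132.24
(17) = 10.49
(18) = 1.08
(19) = -5.40
(20) = 6.99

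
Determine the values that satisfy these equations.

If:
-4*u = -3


Then:
u = 3/4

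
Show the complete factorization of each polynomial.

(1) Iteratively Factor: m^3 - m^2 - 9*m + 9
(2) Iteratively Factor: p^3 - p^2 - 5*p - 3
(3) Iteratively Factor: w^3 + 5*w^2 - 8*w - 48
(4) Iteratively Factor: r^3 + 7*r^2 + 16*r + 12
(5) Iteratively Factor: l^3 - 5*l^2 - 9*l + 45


(1) = (m - 3)*(m^2 + 2*m - 3) = (m - 3)*(m + 3)*(m - 1)
(2) = (p + 1)*(p^2 - 2*p - 3) = (p - 3)*(p + 1)*(p + 1)
(3) = (w - 3)*(w^2 + 8*w + 16) = (w - 3)*(w + 4)*(w + 4)
(4) = (r + 2)*(r^2 + 5*r + 6) = (r + 2)^2*(r + 3)
(5) = (l - 5)*(l^2 - 9) = (l - 5)*(l - 3)*(l + 3)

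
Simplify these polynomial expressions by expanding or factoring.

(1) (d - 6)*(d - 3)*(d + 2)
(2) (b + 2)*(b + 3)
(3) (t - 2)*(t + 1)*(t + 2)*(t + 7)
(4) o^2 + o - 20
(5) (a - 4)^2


(1) = d^3 - 7*d^2 + 36
(2) = b^2 + 5*b + 6
(3) = t^4 + 8*t^3 + 3*t^2 - 32*t - 28
(4) = (o - 4)*(o + 5)
(5) = a^2 - 8*a + 16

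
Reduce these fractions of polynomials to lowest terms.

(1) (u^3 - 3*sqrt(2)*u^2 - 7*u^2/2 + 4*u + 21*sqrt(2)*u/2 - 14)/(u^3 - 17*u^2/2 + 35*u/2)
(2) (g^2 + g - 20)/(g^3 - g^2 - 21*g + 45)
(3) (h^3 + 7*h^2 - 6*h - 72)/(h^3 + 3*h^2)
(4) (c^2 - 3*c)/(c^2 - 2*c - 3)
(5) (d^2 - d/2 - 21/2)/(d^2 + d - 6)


(1) = (4*u^2 - 12*sqrt(2)*u + 16)/(4*u^2 - 20*u)
(2) = (g - 4)/(g^2 - 6*g + 9)
(3) = (h^3 + 7*h^2 - 6*h - 72)/(h^3 + 3*h^2)
(4) = c/(c + 1)
(5) = (2*d - 7)/(2*d - 4)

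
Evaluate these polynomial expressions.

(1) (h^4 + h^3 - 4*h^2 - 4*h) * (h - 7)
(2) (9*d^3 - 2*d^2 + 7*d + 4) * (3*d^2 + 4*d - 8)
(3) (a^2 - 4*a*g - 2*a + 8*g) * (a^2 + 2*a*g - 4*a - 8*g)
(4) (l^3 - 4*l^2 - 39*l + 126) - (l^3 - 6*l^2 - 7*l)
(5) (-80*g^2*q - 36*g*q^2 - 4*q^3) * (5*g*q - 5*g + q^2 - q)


(1) = h^5 - 6*h^4 - 11*h^3 + 24*h^2 + 28*h
(2) = 27*d^5 + 30*d^4 - 59*d^3 + 56*d^2 - 40*d - 32
(3) = a^4 - 2*a^3*g - 6*a^3 - 8*a^2*g^2 + 12*a^2*g + 8*a^2 + 48*a*g^2 - 16*a*g - 64*g^2
(4) = 2*l^2 - 32*l + 126
(5) = -400*g^3*q^2 + 400*g^3*q - 260*g^2*q^3 + 260*g^2*q^2 - 56*g*q^4 + 56*g*q^3 - 4*q^5 + 4*q^4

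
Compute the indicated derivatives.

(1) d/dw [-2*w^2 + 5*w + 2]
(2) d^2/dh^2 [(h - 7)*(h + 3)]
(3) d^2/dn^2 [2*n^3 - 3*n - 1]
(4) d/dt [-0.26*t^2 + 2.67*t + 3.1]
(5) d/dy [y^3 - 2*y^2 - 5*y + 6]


(1) = 5 - 4*w
(2) = 2
(3) = 12*n
(4) = 2.67 - 0.52*t
(5) = 3*y^2 - 4*y - 5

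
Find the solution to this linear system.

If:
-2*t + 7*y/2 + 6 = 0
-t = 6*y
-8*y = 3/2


Then:
No Solution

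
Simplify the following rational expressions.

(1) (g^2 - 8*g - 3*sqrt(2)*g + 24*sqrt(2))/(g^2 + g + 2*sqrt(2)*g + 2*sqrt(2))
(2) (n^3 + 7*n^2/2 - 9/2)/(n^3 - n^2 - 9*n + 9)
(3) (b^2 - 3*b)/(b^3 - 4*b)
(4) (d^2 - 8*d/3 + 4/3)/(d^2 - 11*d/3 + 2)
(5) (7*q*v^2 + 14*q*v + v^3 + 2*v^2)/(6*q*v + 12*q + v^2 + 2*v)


(1) = (g^2 + g*(-8 - 3*sqrt(2)) + 24*sqrt(2))/(g^2 + g*(1 + 2*sqrt(2)) + 2*sqrt(2))
(2) = (2*n + 3)/(2*n - 6)
(3) = (b - 3)/(b^2 - 4)
(4) = (d - 2)/(d - 3)
(5) = (7*q*v + v^2)/(6*q + v)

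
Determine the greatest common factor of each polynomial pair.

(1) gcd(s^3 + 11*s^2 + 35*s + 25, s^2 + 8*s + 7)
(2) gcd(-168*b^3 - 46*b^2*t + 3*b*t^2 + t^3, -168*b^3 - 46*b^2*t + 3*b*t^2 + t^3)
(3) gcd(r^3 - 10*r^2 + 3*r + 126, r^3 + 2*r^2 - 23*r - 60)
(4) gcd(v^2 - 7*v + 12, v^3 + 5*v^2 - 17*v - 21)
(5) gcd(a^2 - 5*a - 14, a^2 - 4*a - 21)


(1) = s + 1
(2) = -168*b^3 - 46*b^2*t + 3*b*t^2 + t^3
(3) = gcd((r - 7)*(r - 6)*(r + 3), (r - 5)*(r + 3)*(r + 4)) = r + 3
(4) = v - 3
(5) = a - 7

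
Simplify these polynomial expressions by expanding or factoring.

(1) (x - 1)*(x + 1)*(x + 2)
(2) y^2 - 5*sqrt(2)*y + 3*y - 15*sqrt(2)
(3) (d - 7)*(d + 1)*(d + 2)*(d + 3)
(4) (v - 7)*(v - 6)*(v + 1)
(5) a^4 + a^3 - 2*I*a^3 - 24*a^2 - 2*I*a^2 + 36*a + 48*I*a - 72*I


(1) = x^3 + 2*x^2 - x - 2
(2) = (y + 3)*(y - 5*sqrt(2))
(3) = d^4 - d^3 - 31*d^2 - 71*d - 42
(4) = v^3 - 12*v^2 + 29*v + 42
(5) = (a - 3)*(a - 2)*(a + 6)*(a - 2*I)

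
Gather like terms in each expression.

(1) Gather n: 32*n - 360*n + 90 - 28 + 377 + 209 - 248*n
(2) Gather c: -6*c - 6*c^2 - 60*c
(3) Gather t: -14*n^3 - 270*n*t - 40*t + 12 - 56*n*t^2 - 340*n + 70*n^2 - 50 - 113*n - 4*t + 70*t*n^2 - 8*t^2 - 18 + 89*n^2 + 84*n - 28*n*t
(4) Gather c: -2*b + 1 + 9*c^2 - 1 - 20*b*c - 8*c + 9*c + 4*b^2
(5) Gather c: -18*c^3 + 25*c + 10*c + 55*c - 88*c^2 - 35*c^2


(1) = 648 - 576*n
(2) = -6*c^2 - 66*c
(3) = -14*n^3 + 159*n^2 - 369*n + t^2*(-56*n - 8) + t*(70*n^2 - 298*n - 44) - 56
(4) = 4*b^2 - 2*b + 9*c^2 + c*(1 - 20*b)
(5) = -18*c^3 - 123*c^2 + 90*c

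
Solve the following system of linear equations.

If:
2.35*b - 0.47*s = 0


Then:
b = 0.2*s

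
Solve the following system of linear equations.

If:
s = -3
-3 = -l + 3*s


Then:
l = -6
s = -3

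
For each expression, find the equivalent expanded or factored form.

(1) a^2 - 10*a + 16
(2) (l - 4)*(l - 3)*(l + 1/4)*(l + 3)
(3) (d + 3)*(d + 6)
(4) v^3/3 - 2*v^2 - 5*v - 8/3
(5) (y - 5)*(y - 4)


(1) = (a - 8)*(a - 2)
(2) = l^4 - 15*l^3/4 - 10*l^2 + 135*l/4 + 9
(3) = d^2 + 9*d + 18
(4) = (v/3 + 1/3)*(v - 8)*(v + 1)
(5) = y^2 - 9*y + 20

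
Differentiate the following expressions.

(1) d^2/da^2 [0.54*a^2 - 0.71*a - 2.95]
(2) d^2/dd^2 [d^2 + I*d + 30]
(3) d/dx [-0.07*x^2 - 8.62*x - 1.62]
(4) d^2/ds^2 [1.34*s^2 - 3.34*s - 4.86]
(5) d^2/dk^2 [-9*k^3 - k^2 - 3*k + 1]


(1) = 1.08000000000000
(2) = 2
(3) = -0.14*x - 8.62
(4) = 2.68000000000000
(5) = -54*k - 2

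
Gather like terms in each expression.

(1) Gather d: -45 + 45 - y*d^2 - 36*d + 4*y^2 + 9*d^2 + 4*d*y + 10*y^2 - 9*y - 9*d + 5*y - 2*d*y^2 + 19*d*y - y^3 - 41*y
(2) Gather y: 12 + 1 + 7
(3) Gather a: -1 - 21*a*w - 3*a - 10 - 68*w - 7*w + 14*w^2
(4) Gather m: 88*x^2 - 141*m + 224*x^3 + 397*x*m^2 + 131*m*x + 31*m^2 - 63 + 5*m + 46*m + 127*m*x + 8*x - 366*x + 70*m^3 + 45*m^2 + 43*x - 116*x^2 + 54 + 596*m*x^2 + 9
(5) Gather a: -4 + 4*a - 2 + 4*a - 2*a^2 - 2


(1) = d^2*(9 - y) + d*(-2*y^2 + 23*y - 45) - y^3 + 14*y^2 - 45*y
(2) = 20
(3) = a*(-21*w - 3) + 14*w^2 - 75*w - 11
(4) = 70*m^3 + m^2*(397*x + 76) + m*(596*x^2 + 258*x - 90) + 224*x^3 - 28*x^2 - 315*x
(5) = -2*a^2 + 8*a - 8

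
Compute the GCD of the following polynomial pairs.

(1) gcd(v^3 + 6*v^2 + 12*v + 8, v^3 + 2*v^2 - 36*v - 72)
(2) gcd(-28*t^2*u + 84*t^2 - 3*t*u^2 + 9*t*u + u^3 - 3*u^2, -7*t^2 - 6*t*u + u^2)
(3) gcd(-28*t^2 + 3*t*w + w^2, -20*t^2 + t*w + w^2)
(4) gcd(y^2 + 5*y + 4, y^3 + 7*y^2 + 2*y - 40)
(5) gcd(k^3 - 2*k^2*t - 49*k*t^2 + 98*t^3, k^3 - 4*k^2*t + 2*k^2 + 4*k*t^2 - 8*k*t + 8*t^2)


(1) = gcd((v + 2)^3, (v - 6)*(v + 2)*(v + 6)) = v + 2
(2) = 7*t - u
(3) = gcd((-4*t + w)*(7*t + w), (-4*t + w)*(5*t + w)) = 4*t - w
(4) = gcd((y + 1)*(y + 4), (y - 2)*(y + 4)*(y + 5)) = y + 4
(5) = gcd((k - 7*t)*(k - 2*t)*(k + 7*t), (k + 2)*(k - 2*t)^2) = -k + 2*t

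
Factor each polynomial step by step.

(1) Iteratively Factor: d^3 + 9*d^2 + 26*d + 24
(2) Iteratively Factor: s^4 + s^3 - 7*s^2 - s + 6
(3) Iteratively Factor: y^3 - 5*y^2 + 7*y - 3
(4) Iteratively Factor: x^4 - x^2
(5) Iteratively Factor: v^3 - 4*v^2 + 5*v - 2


(1) = (d + 4)*(d^2 + 5*d + 6) = (d + 2)*(d + 4)*(d + 3)
(2) = (s + 1)*(s^3 - 7*s + 6) = (s - 1)*(s + 1)*(s^2 + s - 6) = (s - 1)*(s + 1)*(s + 3)*(s - 2)
(3) = (y - 1)*(y^2 - 4*y + 3) = (y - 3)*(y - 1)*(y - 1)
(4) = (x)*(x^3 - x) = x*(x + 1)*(x^2 - x) = x^2*(x + 1)*(x - 1)
(5) = (v - 1)*(v^2 - 3*v + 2) = (v - 1)^2*(v - 2)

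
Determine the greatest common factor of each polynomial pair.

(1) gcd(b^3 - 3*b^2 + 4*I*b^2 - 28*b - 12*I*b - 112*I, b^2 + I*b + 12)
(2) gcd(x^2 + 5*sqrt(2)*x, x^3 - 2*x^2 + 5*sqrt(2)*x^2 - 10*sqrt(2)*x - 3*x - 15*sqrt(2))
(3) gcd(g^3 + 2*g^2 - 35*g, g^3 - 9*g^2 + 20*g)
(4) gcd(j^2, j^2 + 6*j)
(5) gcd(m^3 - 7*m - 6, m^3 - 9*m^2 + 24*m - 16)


(1) = gcd((b - 7)*(b + 4)*(b + 4*I), (b - 3*I)*(b + 4*I)) = b + 4*I
(2) = x + 5*sqrt(2)
(3) = g^2 - 5*g
(4) = gcd(j^2, j*(j + 6)) = j
(5) = gcd((m - 3)*(m + 1)*(m + 2), (m - 4)^2*(m - 1)) = 1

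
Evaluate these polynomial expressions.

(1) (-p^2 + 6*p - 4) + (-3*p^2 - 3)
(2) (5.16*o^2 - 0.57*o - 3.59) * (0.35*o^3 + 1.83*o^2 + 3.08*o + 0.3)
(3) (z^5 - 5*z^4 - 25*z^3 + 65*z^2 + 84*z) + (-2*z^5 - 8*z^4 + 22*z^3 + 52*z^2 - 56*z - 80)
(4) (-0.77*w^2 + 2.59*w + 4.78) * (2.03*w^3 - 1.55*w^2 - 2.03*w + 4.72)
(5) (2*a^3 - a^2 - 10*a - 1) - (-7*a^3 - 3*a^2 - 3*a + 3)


(1) = -4*p^2 + 6*p - 7
(2) = 1.806*o^5 + 9.2433*o^4 + 13.5932*o^3 - 6.7773*o^2 - 11.2282*o - 1.077
(3) = -z^5 - 13*z^4 - 3*z^3 + 117*z^2 + 28*z - 80
(4) = -1.5631*w^5 + 6.4512*w^4 + 7.252*w^3 - 16.3011*w^2 + 2.5214*w + 22.5616
(5) = 9*a^3 + 2*a^2 - 7*a - 4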